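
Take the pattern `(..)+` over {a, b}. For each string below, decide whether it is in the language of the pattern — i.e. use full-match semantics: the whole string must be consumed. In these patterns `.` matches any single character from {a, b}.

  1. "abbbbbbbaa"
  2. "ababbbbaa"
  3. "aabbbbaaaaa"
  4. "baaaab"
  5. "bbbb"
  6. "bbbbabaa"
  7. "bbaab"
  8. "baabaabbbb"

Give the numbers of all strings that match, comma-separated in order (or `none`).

1, 4, 5, 6, 8

1 → match
2 → no match
3 → no match
4 → match
5 → match
6 → match
7 → no match
8 → match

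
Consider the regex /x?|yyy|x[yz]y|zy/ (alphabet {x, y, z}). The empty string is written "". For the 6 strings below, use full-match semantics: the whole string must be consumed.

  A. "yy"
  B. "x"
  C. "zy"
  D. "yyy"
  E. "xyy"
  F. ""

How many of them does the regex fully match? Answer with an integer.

A → no match
B → match
C → match
D → match
E → match
F → match
Total matched: 5

5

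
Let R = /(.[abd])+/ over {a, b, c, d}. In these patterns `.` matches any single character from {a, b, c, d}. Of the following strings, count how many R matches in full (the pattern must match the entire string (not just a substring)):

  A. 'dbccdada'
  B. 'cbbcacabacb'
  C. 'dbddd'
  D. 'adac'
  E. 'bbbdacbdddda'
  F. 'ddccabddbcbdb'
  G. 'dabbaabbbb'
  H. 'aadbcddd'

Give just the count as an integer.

A. 'dbccdada' → no match
B. 'cbbcacabacb' → no match
C. 'dbddd' → no match
D. 'adac' → no match
E. 'bbbdacbdddda' → no match
F → no match
G. 'dabbaabbbb' → match
H. 'aadbcddd' → match
Total matched: 2

2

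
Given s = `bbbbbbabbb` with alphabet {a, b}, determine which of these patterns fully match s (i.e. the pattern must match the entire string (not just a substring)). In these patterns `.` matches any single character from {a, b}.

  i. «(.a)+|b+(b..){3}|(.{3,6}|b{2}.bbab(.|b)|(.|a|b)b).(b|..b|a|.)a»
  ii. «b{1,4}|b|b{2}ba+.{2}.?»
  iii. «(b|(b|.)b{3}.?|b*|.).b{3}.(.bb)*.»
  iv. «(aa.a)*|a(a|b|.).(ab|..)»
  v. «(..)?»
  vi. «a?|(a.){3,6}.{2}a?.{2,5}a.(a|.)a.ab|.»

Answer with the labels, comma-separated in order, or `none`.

i, iii

i → match
ii → no match
iii → match
iv → no match
v → no match
vi → no match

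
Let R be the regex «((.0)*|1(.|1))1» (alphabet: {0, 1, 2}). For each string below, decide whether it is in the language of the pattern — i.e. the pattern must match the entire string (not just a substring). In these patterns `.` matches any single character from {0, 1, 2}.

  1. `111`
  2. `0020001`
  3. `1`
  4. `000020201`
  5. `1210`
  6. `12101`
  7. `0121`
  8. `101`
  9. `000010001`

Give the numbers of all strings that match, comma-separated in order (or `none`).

1, 2, 3, 4, 8, 9

1 → match
2 → match
3 → match
4 → match
5 → no match — must end with `1`
6 → no match
7 → no match
8 → match
9 → match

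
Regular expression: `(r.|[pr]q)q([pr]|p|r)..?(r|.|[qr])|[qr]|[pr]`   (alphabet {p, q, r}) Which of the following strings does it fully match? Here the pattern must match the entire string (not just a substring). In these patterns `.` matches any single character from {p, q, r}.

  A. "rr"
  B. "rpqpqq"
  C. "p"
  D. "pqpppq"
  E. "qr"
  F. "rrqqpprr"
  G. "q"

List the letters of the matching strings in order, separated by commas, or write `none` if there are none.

B, C, G

A. "rr" → no match
B. "rpqpqq" → match
C. "p" → match
D. "pqpppq" → no match
E. "qr" → no match
F. "rrqqpprr" → no match
G. "q" → match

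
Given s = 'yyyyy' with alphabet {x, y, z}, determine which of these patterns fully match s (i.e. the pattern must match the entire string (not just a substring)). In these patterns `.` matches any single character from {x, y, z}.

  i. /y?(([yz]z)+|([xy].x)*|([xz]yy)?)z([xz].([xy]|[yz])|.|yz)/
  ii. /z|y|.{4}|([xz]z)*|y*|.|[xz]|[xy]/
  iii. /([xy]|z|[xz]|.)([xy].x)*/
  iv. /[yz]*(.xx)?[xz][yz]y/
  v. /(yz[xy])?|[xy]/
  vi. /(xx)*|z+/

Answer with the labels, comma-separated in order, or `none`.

ii

i → no match
ii → match
iii → no match
iv → no match
v → no match
vi → no match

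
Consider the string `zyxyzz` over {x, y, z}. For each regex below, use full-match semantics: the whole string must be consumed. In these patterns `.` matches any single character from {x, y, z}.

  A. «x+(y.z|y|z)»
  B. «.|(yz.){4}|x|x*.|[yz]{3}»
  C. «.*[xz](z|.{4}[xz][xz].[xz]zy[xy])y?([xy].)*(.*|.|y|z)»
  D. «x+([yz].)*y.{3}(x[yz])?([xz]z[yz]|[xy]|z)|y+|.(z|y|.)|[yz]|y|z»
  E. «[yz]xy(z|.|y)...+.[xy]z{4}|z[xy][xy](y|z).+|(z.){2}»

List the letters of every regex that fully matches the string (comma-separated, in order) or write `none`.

A → no match — must start with `x`
B → no match
C → match
D → no match
E → match

C, E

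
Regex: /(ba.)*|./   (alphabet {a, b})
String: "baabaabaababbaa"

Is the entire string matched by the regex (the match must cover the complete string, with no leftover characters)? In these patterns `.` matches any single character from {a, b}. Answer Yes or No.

Yes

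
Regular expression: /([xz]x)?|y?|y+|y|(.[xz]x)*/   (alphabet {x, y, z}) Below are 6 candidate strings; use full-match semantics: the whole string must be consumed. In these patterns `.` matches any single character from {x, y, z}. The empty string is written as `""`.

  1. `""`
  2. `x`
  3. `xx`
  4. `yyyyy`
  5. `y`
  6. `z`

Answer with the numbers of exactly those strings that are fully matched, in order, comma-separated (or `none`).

1, 3, 4, 5

1 → match
2 → no match
3 → match
4 → match
5 → match
6 → no match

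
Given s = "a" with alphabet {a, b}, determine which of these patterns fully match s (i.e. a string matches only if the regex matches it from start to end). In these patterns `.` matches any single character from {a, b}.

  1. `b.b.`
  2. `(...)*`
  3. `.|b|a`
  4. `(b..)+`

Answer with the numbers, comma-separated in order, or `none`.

3

1 → no match — must start with "b"
2 → no match
3 → match
4 → no match — must start with "b"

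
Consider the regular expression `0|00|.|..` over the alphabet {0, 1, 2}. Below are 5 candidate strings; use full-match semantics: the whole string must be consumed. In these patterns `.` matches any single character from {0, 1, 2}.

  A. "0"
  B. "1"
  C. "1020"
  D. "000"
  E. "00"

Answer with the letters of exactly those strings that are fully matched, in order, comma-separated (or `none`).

A → match
B → match
C → no match
D → no match
E → match

A, B, E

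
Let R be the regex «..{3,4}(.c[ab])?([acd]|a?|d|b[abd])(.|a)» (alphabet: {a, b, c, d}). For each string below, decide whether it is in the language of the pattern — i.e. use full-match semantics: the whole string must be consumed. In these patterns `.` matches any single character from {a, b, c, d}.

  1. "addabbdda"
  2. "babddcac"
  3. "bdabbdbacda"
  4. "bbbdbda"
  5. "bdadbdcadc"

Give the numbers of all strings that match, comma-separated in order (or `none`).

1 → no match
2 → match
3 → no match
4 → match
5 → match

2, 4, 5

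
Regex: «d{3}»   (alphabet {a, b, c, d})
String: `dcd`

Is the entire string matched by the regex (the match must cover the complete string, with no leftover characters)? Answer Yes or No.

No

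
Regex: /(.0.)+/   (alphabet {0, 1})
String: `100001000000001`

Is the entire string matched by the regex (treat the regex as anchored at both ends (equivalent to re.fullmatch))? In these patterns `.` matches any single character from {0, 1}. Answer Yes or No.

Yes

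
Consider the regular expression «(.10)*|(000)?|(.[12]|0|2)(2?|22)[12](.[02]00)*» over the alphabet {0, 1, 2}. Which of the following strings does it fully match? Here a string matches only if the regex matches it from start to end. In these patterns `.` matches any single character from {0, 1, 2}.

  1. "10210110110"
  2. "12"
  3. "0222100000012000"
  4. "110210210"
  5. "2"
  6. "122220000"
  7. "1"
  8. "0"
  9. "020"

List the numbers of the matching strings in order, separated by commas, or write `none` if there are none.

1. "10210110110" → no match
2. "12" → no match
3 → no match
4. "110210210" → match
5. "2" → no match
6. "122220000" → match
7. "1" → no match
8. "0" → no match
9. "020" → no match

4, 6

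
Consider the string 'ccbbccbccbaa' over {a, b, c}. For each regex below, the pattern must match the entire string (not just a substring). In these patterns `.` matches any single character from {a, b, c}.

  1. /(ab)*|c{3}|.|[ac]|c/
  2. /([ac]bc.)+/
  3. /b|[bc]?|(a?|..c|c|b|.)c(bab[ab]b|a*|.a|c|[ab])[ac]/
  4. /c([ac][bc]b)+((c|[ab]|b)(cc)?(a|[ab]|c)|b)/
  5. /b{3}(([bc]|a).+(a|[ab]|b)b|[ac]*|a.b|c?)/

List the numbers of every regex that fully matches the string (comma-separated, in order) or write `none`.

4

1 → no match
2 → no match
3 → no match
4 → match
5 → no match — must start with 'b'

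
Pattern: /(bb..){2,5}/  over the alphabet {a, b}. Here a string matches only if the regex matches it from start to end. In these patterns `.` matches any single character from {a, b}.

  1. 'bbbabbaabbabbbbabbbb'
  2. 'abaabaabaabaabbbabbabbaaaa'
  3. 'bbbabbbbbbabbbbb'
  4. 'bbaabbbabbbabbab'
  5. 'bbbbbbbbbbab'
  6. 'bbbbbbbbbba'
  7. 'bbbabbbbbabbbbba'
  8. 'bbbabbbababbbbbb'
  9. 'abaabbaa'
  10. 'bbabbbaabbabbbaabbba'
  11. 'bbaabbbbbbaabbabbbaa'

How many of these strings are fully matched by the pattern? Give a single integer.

6

1 → match
2 → no match — must start with 'bb'
3 → match
4 → match
5 → match
6 → no match
7 → no match
8 → no match
9 → no match — must start with 'bb'
10 → match
11 → match
Total matched: 6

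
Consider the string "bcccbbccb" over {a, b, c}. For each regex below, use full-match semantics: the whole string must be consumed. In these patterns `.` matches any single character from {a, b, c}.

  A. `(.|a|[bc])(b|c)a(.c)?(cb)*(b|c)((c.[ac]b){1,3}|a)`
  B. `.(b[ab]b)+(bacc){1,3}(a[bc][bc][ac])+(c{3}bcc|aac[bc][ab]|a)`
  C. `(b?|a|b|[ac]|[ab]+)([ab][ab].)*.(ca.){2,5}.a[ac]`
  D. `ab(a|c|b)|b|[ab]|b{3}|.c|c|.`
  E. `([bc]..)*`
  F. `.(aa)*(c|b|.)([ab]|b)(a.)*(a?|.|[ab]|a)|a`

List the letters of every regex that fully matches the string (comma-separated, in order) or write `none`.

E

A → no match
B → no match
C → no match
D → no match
E → match
F → no match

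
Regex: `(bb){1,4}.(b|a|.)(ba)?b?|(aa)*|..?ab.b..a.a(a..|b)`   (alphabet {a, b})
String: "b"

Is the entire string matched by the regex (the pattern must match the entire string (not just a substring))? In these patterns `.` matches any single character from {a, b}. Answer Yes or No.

No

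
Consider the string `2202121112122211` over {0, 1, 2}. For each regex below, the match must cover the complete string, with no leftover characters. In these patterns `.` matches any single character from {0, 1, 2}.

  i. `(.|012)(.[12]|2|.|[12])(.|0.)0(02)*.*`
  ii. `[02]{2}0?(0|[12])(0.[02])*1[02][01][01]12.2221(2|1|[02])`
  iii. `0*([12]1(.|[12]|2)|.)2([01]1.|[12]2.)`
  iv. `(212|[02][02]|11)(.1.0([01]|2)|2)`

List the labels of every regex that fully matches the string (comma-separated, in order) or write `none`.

ii

i → no match
ii → match
iii → no match
iv → no match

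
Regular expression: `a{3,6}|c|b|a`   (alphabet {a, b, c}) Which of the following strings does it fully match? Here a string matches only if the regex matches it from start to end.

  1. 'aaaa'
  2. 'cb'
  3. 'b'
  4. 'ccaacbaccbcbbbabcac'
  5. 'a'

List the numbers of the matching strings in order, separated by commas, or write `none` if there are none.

1. 'aaaa' → match
2. 'cb' → no match
3. 'b' → match
4 → no match
5. 'a' → match

1, 3, 5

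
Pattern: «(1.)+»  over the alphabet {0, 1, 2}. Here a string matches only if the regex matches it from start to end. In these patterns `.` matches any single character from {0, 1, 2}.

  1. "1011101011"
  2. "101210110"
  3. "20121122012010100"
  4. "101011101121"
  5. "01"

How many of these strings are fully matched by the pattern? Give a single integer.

1

1 → match
2 → no match
3 → no match — must start with "1"
4 → no match
5 → no match — must start with "1"
Total matched: 1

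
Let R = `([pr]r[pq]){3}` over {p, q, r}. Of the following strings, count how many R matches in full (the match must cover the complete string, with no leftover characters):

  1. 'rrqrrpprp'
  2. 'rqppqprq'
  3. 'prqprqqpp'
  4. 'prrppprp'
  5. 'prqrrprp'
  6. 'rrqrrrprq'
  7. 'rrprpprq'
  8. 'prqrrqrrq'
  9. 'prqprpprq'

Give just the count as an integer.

3

1 → match
2 → no match
3 → no match
4 → no match
5 → no match
6 → no match
7 → no match
8 → match
9 → match
Total matched: 3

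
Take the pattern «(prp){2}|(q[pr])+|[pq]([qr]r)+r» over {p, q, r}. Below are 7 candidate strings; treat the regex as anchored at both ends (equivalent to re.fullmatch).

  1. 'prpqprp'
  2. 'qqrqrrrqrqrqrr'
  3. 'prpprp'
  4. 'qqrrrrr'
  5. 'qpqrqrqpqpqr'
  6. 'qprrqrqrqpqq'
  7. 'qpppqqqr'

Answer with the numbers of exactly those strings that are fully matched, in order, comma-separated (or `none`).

1 → no match
2 → match
3 → match
4 → no match
5 → match
6 → no match
7 → no match

2, 3, 5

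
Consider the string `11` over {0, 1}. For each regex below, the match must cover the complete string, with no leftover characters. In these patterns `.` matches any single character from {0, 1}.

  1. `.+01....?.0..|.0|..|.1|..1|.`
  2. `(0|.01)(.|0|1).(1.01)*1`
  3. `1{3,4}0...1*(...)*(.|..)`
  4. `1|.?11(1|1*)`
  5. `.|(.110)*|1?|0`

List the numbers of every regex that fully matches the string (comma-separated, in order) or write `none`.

1 → match
2 → no match
3 → no match
4 → match
5 → no match

1, 4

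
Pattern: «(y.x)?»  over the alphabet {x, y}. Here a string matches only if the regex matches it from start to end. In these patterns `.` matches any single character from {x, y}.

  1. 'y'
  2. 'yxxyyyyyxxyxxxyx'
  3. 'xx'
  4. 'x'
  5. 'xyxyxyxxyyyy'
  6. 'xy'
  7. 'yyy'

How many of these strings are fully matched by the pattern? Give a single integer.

1 → no match
2 → no match
3 → no match
4 → no match
5 → no match
6 → no match
7 → no match
Total matched: 0

0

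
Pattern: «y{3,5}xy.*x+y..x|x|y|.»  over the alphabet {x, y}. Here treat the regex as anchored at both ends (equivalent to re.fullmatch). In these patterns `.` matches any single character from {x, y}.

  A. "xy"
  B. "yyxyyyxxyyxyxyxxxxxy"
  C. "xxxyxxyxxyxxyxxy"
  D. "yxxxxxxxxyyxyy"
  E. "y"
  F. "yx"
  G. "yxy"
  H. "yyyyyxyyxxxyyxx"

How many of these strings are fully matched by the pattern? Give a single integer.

2

A → no match
B → no match
C → no match
D → no match
E → match
F → no match
G → no match
H → match
Total matched: 2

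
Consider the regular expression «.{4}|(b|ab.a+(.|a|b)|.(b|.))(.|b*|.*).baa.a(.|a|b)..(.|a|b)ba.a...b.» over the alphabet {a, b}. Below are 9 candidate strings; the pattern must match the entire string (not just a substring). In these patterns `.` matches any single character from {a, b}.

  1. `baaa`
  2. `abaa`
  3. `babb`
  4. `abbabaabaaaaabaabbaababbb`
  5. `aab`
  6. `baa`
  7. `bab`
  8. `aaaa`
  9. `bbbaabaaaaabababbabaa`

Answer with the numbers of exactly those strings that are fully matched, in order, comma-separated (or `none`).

1 → match
2 → match
3 → match
4 → no match
5 → no match
6 → no match
7 → no match
8 → match
9 → no match

1, 2, 3, 8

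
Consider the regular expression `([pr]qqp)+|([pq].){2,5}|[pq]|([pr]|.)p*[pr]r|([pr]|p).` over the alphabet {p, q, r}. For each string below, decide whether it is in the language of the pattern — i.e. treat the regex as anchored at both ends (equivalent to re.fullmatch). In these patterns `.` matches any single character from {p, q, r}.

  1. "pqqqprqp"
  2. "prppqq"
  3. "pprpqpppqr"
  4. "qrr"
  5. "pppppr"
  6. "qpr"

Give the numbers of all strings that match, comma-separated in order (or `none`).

1 → match
2 → match
3 → no match
4 → match
5 → match
6 → match

1, 2, 4, 5, 6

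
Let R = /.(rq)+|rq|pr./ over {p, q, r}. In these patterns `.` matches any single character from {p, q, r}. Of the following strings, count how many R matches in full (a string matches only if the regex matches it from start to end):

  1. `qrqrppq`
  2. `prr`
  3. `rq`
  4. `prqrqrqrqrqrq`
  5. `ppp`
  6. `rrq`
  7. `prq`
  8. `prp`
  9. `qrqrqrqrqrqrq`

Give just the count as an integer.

7

1 → no match
2 → match
3 → match
4 → match
5 → no match
6 → match
7 → match
8 → match
9 → match
Total matched: 7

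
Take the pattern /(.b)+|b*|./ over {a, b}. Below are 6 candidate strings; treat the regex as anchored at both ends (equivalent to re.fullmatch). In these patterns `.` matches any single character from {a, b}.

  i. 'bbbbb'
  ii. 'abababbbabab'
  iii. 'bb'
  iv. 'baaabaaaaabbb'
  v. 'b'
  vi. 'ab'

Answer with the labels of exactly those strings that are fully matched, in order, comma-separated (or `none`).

i, ii, iii, v, vi

i → match
ii → match
iii → match
iv → no match
v → match
vi → match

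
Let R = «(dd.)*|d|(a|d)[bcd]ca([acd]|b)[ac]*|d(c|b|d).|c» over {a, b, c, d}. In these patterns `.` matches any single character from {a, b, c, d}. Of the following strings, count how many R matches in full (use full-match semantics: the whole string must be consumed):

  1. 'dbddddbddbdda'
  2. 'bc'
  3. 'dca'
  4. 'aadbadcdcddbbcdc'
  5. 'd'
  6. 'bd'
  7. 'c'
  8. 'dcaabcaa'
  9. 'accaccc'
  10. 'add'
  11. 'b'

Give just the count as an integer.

1 → no match
2. 'bc' → no match
3. 'dca' → match
4 → no match
5. 'd' → match
6. 'bd' → no match
7. 'c' → match
8. 'dcaabcaa' → no match
9. 'accaccc' → match
10. 'add' → no match
11. 'b' → no match
Total matched: 4

4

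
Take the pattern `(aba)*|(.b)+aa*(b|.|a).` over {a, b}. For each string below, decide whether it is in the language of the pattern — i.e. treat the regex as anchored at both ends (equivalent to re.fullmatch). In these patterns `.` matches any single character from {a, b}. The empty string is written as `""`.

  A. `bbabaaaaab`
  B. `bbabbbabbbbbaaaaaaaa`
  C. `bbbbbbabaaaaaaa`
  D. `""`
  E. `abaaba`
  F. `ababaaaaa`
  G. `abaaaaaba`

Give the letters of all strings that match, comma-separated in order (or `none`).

A, B, C, D, E, F, G

A → match
B → match
C → match
D → match
E → match
F → match
G → match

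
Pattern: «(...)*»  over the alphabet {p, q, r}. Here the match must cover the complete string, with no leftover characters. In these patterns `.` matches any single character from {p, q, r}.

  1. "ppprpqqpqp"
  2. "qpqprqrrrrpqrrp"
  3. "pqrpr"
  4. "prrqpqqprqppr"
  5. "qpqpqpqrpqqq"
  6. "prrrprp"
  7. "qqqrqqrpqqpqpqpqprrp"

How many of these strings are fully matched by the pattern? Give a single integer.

2

1. "ppprpqqpqp" → no match
2 → match
3. "pqrpr" → no match
4 → no match
5. "qpqpqpqrpqqq" → match
6. "prrrprp" → no match
7 → no match
Total matched: 2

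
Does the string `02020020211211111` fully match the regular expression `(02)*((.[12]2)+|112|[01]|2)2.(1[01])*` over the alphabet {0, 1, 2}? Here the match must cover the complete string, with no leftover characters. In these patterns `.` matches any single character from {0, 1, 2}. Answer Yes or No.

No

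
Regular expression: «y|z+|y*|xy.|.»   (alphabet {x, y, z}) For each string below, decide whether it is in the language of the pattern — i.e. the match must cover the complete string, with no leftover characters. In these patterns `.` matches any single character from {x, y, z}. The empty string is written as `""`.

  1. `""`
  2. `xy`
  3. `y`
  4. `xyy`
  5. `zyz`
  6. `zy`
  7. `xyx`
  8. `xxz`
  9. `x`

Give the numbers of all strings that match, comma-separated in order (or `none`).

1 → match
2 → no match
3 → match
4 → match
5 → no match
6 → no match
7 → match
8 → no match
9 → match

1, 3, 4, 7, 9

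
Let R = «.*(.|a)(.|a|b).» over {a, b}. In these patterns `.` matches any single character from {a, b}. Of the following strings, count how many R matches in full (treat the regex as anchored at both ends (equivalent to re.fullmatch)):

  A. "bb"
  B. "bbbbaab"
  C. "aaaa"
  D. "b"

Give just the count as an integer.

A → no match
B → match
C → match
D → no match
Total matched: 2

2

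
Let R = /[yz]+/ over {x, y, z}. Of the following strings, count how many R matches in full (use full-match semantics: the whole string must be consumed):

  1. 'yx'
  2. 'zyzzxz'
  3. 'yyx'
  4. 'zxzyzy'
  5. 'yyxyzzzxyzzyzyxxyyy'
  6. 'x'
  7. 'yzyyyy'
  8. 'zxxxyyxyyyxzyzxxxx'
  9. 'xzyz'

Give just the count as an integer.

1. 'yx' → no match
2. 'zyzzxz' → no match
3. 'yyx' → no match
4. 'zxzyzy' → no match
5 → no match
6. 'x' → no match
7. 'yzyyyy' → match
8 → no match
9. 'xzyz' → no match
Total matched: 1

1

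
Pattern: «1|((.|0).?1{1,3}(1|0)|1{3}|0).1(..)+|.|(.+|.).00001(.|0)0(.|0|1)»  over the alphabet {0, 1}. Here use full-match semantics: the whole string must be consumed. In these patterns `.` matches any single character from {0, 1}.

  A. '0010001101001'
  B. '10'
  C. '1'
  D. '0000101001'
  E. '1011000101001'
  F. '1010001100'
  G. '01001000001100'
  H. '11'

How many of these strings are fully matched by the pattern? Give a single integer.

3

A → match
B → no match
C → match
D → no match
E → no match
F → no match
G → match
H → no match
Total matched: 3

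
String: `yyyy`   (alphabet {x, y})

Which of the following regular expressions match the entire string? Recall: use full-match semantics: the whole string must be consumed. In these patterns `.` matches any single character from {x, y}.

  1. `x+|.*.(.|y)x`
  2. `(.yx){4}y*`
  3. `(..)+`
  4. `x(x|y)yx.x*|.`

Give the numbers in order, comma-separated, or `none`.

3

1 → no match — must end with `x`
2 → no match
3 → match
4 → no match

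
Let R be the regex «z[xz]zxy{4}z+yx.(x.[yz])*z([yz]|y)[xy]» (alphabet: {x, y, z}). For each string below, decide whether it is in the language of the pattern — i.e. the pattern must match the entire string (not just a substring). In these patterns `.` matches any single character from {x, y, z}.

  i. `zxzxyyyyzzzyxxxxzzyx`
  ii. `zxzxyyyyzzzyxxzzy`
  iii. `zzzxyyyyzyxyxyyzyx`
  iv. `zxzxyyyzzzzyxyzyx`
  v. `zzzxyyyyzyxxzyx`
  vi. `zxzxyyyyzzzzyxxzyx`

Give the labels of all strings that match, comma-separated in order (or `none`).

i → match
ii → match
iii → match
iv → no match
v → match
vi → match

i, ii, iii, v, vi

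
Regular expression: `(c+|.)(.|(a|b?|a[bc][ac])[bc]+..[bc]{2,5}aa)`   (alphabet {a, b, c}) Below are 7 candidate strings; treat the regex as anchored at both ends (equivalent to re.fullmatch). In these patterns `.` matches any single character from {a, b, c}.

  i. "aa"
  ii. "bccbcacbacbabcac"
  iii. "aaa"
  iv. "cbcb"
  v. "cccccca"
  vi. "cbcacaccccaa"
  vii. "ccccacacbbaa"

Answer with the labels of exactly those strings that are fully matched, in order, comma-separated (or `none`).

i, v, vii

i. "aa" → match
ii → no match
iii. "aaa" → no match
iv. "cbcb" → no match
v. "cccccca" → match
vi. "cbcacaccccaa" → no match
vii. "ccccacacbbaa" → match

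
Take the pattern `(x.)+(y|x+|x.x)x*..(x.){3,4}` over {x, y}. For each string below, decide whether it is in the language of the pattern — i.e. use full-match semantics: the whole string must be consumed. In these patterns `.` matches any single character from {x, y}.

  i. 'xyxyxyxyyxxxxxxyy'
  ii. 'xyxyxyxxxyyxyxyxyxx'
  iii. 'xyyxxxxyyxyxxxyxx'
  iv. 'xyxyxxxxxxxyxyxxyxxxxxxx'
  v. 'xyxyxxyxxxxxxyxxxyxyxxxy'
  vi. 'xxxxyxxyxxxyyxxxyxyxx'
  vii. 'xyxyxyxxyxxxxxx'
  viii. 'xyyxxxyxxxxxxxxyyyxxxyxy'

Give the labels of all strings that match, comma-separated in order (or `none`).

ii, iii, iv, vii

i → no match
ii → match
iii → match
iv → match
v → no match
vi → no match
vii → match
viii → no match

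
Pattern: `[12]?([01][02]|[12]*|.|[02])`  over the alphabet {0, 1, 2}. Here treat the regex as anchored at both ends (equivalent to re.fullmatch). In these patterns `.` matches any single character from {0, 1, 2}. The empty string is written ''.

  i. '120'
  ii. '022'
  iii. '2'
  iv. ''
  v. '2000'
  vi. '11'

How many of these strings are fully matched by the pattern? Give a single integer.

3

i → no match
ii → no match
iii → match
iv → match
v → no match
vi → match
Total matched: 3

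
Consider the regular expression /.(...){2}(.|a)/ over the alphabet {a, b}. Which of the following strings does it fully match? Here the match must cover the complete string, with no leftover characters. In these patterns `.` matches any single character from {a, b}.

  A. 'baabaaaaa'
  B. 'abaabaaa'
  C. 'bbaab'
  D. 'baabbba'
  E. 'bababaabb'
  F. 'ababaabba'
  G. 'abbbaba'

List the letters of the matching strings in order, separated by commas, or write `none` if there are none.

A → no match
B → match
C → no match
D → no match
E → no match
F → no match
G → no match

B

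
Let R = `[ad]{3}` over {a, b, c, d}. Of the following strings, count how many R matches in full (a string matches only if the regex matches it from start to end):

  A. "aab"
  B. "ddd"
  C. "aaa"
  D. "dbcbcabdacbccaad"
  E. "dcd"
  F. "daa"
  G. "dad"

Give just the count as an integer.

4

A → no match
B → match
C → match
D → no match
E → no match
F → match
G → match
Total matched: 4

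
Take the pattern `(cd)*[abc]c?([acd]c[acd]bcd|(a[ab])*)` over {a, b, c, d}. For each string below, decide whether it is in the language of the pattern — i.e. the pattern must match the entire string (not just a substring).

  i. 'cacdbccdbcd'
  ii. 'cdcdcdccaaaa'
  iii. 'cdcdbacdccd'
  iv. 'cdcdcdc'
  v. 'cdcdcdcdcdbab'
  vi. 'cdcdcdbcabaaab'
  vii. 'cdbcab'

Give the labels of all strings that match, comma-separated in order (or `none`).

ii, iv, v, vi, vii

i → no match
ii → match
iii → no match
iv → match
v → match
vi → match
vii → match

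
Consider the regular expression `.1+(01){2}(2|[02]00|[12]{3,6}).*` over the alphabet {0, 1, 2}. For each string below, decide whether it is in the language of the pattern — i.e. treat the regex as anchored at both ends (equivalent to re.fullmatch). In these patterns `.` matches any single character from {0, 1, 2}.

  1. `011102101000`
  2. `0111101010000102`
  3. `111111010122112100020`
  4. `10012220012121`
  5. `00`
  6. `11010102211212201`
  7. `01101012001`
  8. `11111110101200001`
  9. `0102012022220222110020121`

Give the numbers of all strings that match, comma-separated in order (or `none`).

1. `011102101000` → no match
2 → match
3 → match
4 → no match
5. `00` → no match
6 → no match
7. `01101012001` → match
8 → match
9 → no match

2, 3, 7, 8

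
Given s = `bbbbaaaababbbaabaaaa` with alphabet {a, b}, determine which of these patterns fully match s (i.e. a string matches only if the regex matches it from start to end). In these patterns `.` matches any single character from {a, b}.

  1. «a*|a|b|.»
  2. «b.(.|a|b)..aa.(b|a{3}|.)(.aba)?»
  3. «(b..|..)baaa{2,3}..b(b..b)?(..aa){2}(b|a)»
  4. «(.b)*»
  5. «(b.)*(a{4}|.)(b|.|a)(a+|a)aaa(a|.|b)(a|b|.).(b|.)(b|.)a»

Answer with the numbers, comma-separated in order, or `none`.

3

1 → no match
2 → no match
3 → match
4 → no match
5 → no match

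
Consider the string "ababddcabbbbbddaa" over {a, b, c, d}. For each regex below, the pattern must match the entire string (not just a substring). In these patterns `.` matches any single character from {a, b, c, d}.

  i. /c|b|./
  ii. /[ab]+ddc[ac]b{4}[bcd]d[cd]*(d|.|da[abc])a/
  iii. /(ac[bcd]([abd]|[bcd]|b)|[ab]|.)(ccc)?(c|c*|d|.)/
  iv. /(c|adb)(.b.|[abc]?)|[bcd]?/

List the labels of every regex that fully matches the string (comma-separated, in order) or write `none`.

ii

i → no match
ii → match
iii → no match
iv → no match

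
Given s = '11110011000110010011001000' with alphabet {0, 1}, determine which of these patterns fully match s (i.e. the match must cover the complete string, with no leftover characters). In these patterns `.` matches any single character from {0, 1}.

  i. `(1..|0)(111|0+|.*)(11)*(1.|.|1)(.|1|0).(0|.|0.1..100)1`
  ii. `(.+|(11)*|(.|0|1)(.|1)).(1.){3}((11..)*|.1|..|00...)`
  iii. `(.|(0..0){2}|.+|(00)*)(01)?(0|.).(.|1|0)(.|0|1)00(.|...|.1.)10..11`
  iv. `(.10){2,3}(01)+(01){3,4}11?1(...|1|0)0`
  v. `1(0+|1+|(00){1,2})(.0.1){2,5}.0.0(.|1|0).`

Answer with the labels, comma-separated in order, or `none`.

i → no match — must end with '1'
ii → no match
iii → no match — must end with '11'
iv → no match
v → match

v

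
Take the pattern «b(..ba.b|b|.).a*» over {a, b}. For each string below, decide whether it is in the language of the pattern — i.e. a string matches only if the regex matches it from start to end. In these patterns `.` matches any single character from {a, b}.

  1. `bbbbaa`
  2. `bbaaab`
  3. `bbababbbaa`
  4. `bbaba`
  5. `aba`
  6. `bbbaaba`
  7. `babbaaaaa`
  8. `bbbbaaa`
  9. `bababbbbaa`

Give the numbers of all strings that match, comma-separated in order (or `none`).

3

1. `bbbbaa` → no match
2. `bbaaab` → no match
3. `bbababbbaa` → match
4. `bbaba` → no match
5. `aba` → no match — must start with `b`
6. `bbbaaba` → no match
7. `babbaaaaa` → no match
8. `bbbbaaa` → no match
9. `bababbbbaa` → no match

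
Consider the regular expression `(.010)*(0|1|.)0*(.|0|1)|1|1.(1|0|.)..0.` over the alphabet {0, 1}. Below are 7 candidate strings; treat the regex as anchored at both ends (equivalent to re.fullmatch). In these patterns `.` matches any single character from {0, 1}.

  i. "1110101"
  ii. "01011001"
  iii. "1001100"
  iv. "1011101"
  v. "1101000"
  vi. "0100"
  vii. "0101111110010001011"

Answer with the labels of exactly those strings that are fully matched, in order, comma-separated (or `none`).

i, iii, iv, v

i → match
ii → no match
iii → match
iv → match
v → match
vi → no match
vii → no match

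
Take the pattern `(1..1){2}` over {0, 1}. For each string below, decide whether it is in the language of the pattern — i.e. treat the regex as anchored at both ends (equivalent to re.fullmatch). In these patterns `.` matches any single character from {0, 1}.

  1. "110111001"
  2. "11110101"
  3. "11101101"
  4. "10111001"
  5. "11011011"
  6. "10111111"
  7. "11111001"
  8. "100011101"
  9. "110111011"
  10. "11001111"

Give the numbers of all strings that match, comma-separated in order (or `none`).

1 → no match
2 → no match
3 → no match
4 → match
5 → match
6 → match
7 → match
8 → no match
9 → no match
10 → no match

4, 5, 6, 7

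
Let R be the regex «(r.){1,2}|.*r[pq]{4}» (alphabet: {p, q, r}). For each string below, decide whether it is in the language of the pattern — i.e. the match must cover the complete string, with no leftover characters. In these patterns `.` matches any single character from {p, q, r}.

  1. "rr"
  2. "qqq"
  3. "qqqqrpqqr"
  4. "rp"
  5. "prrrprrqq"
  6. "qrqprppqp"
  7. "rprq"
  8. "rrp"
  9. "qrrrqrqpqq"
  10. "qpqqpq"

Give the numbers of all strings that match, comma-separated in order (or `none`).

1, 4, 6, 7, 9

1. "rr" → match
2. "qqq" → no match
3. "qqqqrpqqr" → no match
4. "rp" → match
5. "prrrprrqq" → no match
6. "qrqprppqp" → match
7. "rprq" → match
8. "rrp" → no match
9. "qrrrqrqpqq" → match
10. "qpqqpq" → no match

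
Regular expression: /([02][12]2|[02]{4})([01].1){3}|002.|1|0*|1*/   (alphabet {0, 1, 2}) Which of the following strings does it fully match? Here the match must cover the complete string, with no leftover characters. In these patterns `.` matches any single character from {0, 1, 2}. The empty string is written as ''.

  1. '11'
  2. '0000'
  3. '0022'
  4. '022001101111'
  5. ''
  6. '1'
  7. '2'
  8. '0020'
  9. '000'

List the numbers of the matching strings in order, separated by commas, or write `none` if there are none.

1 → match
2 → match
3 → match
4 → match
5 → match
6 → match
7 → no match
8 → match
9 → match

1, 2, 3, 4, 5, 6, 8, 9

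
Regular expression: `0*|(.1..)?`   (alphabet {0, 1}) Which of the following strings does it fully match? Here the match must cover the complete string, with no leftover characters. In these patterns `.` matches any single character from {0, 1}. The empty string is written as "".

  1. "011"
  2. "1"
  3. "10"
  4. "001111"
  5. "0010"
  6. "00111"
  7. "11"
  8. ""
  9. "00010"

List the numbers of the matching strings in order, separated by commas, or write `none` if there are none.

1. "011" → no match
2. "1" → no match
3. "10" → no match
4. "001111" → no match
5. "0010" → no match
6. "00111" → no match
7. "11" → no match
8. "" → match
9. "00010" → no match

8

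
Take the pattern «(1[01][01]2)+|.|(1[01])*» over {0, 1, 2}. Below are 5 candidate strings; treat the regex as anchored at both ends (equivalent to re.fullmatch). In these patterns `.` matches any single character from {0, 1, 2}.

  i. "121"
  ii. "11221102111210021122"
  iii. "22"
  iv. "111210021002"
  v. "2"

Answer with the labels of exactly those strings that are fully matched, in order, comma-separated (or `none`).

i → no match
ii → no match
iii → no match
iv → match
v → match

iv, v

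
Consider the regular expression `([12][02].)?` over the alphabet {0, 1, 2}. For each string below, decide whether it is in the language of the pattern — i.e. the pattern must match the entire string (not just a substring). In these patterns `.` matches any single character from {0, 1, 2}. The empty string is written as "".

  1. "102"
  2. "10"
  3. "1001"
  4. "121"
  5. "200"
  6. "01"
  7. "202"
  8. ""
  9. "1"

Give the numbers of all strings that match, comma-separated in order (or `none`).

1, 4, 5, 7, 8

1 → match
2 → no match
3 → no match
4 → match
5 → match
6 → no match
7 → match
8 → match
9 → no match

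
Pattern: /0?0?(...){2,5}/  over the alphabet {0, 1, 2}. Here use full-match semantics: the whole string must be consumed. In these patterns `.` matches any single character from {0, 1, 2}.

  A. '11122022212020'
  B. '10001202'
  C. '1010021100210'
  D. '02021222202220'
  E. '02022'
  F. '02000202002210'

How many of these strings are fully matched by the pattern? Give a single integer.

A → no match
B → no match
C → no match
D → no match
E → no match
F → no match
Total matched: 0

0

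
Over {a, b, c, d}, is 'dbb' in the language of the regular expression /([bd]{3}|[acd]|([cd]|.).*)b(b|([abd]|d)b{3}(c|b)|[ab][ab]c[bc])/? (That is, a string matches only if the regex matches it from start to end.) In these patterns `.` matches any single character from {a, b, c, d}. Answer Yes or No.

Yes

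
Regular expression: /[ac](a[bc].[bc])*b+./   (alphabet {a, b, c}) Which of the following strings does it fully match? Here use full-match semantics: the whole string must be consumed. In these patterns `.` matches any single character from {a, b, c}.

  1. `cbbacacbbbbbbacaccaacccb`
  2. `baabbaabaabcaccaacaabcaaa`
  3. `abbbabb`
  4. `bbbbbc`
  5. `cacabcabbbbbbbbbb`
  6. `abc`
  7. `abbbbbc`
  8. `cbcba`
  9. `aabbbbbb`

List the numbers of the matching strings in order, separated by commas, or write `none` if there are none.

1 → no match
2 → no match
3 → no match
4 → no match
5 → no match
6 → match
7 → match
8 → no match
9 → match

6, 7, 9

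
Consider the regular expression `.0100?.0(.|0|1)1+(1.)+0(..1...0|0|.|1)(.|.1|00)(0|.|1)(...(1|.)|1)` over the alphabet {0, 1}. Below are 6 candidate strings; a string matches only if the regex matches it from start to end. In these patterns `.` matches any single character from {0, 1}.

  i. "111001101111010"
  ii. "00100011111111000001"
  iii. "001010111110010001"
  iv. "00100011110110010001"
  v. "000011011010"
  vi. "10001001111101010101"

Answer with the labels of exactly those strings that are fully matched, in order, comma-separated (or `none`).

i → no match
ii → match
iii → match
iv → no match
v → no match
vi → no match

ii, iii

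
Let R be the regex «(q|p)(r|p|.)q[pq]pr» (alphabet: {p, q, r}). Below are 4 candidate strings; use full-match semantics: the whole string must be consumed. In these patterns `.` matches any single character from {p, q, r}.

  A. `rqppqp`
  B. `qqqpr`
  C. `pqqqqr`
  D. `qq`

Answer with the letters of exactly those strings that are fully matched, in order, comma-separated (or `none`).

A → no match — must end with `pr`
B → no match
C → no match — must end with `pr`
D → no match — must end with `pr`

none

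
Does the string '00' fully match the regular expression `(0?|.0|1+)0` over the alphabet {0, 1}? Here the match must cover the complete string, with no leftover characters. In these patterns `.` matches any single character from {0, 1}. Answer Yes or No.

Yes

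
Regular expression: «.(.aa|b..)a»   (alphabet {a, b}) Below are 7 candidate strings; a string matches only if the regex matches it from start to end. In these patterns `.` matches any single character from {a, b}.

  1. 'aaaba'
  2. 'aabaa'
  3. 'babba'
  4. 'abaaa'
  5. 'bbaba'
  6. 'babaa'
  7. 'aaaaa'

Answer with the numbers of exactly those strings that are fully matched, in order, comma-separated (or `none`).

1 → no match
2 → no match
3 → no match
4 → match
5 → match
6 → no match
7 → match

4, 5, 7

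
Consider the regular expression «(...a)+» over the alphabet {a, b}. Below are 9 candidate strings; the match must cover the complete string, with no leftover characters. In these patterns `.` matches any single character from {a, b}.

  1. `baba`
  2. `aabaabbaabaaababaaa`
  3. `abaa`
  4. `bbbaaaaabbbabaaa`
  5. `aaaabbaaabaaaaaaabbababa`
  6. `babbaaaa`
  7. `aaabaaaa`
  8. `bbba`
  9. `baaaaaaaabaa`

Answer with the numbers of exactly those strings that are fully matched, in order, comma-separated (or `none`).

1, 3, 4, 5, 8, 9

1 → match
2 → no match
3 → match
4 → match
5 → match
6 → no match
7 → no match
8 → match
9 → match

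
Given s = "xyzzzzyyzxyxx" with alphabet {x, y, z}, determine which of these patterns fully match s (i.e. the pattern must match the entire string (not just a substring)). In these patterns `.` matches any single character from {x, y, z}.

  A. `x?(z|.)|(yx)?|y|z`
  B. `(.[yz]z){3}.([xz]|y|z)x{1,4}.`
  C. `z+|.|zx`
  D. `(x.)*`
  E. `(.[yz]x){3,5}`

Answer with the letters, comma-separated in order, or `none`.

A → no match
B → match
C → no match
D → no match
E → no match

B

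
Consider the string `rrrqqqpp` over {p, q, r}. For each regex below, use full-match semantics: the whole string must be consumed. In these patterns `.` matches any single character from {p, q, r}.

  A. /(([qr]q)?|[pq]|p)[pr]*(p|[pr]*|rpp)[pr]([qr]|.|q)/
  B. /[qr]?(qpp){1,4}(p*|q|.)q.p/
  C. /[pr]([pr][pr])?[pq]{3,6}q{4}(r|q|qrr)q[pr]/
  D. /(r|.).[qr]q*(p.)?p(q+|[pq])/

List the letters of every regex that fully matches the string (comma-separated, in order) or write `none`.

D

A → no match
B → no match
C → no match
D → match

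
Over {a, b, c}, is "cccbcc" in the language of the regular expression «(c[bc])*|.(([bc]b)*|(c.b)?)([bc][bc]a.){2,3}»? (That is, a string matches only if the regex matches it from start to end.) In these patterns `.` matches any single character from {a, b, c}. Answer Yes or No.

Yes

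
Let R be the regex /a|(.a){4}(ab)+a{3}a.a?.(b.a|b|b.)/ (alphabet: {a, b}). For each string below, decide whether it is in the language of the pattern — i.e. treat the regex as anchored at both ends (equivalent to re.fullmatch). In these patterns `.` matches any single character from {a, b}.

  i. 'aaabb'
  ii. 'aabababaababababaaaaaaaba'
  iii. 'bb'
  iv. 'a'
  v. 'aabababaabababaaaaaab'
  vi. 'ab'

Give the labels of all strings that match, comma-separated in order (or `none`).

ii, iv, v

i → no match
ii → match
iii → no match
iv → match
v → match
vi → no match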